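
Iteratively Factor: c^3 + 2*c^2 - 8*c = (c + 4)*(c^2 - 2*c) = c*(c + 4)*(c - 2)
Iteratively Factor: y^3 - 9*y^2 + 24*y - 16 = (y - 4)*(y^2 - 5*y + 4) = (y - 4)^2*(y - 1)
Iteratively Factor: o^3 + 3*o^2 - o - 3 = (o - 1)*(o^2 + 4*o + 3) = (o - 1)*(o + 3)*(o + 1)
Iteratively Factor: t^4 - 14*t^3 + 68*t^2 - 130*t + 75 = (t - 5)*(t^3 - 9*t^2 + 23*t - 15) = (t - 5)*(t - 3)*(t^2 - 6*t + 5) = (t - 5)*(t - 3)*(t - 1)*(t - 5)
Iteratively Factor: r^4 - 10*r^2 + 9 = (r + 3)*(r^3 - 3*r^2 - r + 3) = (r - 3)*(r + 3)*(r^2 - 1) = (r - 3)*(r - 1)*(r + 3)*(r + 1)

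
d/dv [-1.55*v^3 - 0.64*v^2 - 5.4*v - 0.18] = -4.65*v^2 - 1.28*v - 5.4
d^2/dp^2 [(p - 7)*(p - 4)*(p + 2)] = 6*p - 18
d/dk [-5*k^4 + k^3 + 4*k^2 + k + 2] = -20*k^3 + 3*k^2 + 8*k + 1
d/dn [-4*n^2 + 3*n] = 3 - 8*n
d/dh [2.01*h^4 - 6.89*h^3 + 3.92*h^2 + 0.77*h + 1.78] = 8.04*h^3 - 20.67*h^2 + 7.84*h + 0.77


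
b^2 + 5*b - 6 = (b - 1)*(b + 6)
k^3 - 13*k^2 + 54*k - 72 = (k - 6)*(k - 4)*(k - 3)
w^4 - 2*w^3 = w^3*(w - 2)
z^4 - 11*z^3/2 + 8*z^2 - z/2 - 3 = (z - 3)*(z - 2)*(z - 1)*(z + 1/2)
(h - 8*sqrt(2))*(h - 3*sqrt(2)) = h^2 - 11*sqrt(2)*h + 48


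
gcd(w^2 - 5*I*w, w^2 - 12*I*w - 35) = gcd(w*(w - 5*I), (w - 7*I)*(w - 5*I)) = w - 5*I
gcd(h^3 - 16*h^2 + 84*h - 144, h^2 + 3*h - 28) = h - 4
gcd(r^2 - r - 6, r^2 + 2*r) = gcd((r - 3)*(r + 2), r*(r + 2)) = r + 2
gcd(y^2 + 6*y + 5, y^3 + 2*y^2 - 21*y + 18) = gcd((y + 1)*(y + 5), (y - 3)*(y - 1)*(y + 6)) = 1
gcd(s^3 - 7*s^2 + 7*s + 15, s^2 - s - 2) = s + 1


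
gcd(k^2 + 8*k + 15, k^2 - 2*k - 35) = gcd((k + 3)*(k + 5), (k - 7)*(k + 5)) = k + 5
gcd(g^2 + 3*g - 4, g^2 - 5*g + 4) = g - 1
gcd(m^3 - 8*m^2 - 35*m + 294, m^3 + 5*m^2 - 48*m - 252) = m^2 - m - 42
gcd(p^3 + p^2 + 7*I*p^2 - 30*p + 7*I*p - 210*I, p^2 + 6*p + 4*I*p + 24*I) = p + 6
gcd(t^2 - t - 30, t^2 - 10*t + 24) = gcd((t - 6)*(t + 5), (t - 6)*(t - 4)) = t - 6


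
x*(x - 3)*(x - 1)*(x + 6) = x^4 + 2*x^3 - 21*x^2 + 18*x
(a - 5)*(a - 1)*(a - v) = a^3 - a^2*v - 6*a^2 + 6*a*v + 5*a - 5*v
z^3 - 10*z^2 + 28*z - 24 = (z - 6)*(z - 2)^2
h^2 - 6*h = h*(h - 6)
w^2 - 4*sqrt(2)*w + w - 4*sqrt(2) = (w + 1)*(w - 4*sqrt(2))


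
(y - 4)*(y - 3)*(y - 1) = y^3 - 8*y^2 + 19*y - 12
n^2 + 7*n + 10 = (n + 2)*(n + 5)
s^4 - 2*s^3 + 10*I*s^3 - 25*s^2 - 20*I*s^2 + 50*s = s*(s - 2)*(s + 5*I)^2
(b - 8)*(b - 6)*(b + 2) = b^3 - 12*b^2 + 20*b + 96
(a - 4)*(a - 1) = a^2 - 5*a + 4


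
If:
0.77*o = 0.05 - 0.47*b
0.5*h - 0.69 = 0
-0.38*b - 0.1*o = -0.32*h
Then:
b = 1.36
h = 1.38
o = -0.77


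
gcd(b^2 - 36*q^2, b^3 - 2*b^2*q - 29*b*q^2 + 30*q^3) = -b + 6*q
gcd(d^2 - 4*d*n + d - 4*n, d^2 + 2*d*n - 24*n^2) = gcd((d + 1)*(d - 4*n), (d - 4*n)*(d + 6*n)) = d - 4*n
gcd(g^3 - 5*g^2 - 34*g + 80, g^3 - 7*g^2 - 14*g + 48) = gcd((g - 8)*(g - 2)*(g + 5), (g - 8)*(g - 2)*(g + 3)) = g^2 - 10*g + 16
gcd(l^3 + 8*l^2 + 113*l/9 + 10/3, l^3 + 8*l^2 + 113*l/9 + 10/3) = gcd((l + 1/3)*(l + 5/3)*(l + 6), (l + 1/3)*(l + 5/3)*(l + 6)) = l^3 + 8*l^2 + 113*l/9 + 10/3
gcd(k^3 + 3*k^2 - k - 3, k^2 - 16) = 1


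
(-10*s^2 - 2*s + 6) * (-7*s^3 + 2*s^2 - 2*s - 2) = 70*s^5 - 6*s^4 - 26*s^3 + 36*s^2 - 8*s - 12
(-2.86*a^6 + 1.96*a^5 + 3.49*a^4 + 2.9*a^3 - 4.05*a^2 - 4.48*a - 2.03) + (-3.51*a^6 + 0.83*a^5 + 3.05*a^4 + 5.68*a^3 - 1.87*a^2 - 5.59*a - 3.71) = -6.37*a^6 + 2.79*a^5 + 6.54*a^4 + 8.58*a^3 - 5.92*a^2 - 10.07*a - 5.74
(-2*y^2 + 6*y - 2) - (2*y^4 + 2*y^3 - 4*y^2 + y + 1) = -2*y^4 - 2*y^3 + 2*y^2 + 5*y - 3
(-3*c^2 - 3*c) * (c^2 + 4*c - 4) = -3*c^4 - 15*c^3 + 12*c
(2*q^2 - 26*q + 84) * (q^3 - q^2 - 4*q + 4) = 2*q^5 - 28*q^4 + 102*q^3 + 28*q^2 - 440*q + 336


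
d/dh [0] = 0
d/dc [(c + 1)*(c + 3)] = 2*c + 4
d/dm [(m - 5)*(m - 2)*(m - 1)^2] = 4*m^3 - 27*m^2 + 50*m - 27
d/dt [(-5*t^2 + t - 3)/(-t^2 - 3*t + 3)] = 2*(8*t^2 - 18*t - 3)/(t^4 + 6*t^3 + 3*t^2 - 18*t + 9)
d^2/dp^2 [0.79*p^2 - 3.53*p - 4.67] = 1.58000000000000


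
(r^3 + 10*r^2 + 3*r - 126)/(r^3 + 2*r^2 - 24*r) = (r^2 + 4*r - 21)/(r*(r - 4))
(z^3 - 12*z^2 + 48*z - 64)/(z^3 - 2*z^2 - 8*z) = (z^2 - 8*z + 16)/(z*(z + 2))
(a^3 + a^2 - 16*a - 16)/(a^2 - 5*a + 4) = (a^2 + 5*a + 4)/(a - 1)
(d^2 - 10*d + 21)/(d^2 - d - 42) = (d - 3)/(d + 6)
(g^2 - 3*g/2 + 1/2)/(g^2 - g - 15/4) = 2*(-2*g^2 + 3*g - 1)/(-4*g^2 + 4*g + 15)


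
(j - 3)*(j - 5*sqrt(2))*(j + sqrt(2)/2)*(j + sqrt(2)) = j^4 - 7*sqrt(2)*j^3/2 - 3*j^3 - 14*j^2 + 21*sqrt(2)*j^2/2 - 5*sqrt(2)*j + 42*j + 15*sqrt(2)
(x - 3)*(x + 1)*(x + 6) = x^3 + 4*x^2 - 15*x - 18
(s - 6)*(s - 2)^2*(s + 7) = s^4 - 3*s^3 - 42*s^2 + 172*s - 168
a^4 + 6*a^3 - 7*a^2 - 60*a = a*(a - 3)*(a + 4)*(a + 5)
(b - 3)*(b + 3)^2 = b^3 + 3*b^2 - 9*b - 27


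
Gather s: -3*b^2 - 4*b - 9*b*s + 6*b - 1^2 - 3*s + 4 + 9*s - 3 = -3*b^2 + 2*b + s*(6 - 9*b)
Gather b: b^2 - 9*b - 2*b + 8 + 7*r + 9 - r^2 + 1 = b^2 - 11*b - r^2 + 7*r + 18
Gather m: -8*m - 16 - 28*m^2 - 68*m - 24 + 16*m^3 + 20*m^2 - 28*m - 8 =16*m^3 - 8*m^2 - 104*m - 48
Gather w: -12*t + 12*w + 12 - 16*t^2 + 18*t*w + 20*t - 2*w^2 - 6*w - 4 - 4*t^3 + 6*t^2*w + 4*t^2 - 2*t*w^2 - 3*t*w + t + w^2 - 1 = -4*t^3 - 12*t^2 + 9*t + w^2*(-2*t - 1) + w*(6*t^2 + 15*t + 6) + 7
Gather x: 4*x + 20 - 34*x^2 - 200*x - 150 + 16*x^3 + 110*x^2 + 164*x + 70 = 16*x^3 + 76*x^2 - 32*x - 60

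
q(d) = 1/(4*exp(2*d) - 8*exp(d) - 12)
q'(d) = (-8*exp(2*d) + 8*exp(d))/(4*exp(2*d) - 8*exp(d) - 12)^2 = (1 - exp(d))*exp(d)/(2*(-exp(2*d) + 2*exp(d) + 3)^2)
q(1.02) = -0.29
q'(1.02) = -3.36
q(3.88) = 0.00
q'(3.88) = -0.00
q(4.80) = 0.00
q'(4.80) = -0.00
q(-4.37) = -0.08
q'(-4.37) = 0.00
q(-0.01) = -0.06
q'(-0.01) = 0.00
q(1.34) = 0.06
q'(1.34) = -0.35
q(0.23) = -0.06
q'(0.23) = -0.01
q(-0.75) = -0.07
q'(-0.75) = 0.01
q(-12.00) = -0.08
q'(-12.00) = 0.00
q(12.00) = 0.00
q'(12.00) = 0.00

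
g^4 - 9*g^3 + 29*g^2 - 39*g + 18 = (g - 3)^2*(g - 2)*(g - 1)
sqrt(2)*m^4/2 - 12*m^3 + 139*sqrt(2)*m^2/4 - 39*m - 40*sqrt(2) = (m - 8*sqrt(2))*(m - 5*sqrt(2)/2)*(m - 2*sqrt(2))*(sqrt(2)*m/2 + 1/2)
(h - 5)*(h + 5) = h^2 - 25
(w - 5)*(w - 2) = w^2 - 7*w + 10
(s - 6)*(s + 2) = s^2 - 4*s - 12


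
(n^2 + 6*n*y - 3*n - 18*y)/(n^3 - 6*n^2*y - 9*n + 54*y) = (-n - 6*y)/(-n^2 + 6*n*y - 3*n + 18*y)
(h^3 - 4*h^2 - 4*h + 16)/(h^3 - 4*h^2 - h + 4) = (h^2 - 4)/(h^2 - 1)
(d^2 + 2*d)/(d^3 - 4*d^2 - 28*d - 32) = d/(d^2 - 6*d - 16)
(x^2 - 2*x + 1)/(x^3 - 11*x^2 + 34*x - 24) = (x - 1)/(x^2 - 10*x + 24)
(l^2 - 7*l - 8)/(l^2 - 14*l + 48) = (l + 1)/(l - 6)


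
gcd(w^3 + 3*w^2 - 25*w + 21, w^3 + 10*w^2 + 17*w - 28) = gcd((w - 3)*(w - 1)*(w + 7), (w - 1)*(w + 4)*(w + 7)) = w^2 + 6*w - 7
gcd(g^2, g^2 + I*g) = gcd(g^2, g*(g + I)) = g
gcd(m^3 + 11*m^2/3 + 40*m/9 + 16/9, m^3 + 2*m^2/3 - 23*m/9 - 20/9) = m^2 + 7*m/3 + 4/3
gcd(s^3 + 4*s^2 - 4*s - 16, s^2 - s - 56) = 1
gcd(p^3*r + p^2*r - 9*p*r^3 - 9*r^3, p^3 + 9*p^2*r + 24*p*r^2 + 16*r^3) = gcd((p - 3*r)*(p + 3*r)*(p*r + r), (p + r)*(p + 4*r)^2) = 1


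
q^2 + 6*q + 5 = (q + 1)*(q + 5)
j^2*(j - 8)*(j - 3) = j^4 - 11*j^3 + 24*j^2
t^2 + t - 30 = (t - 5)*(t + 6)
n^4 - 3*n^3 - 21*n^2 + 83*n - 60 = (n - 4)*(n - 3)*(n - 1)*(n + 5)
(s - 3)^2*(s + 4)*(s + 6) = s^4 + 4*s^3 - 27*s^2 - 54*s + 216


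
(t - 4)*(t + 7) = t^2 + 3*t - 28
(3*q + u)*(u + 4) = 3*q*u + 12*q + u^2 + 4*u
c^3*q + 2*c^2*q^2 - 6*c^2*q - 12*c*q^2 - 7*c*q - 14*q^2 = (c - 7)*(c + 2*q)*(c*q + q)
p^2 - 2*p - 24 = (p - 6)*(p + 4)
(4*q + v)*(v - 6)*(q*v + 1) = 4*q^2*v^2 - 24*q^2*v + q*v^3 - 6*q*v^2 + 4*q*v - 24*q + v^2 - 6*v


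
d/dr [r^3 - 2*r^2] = r*(3*r - 4)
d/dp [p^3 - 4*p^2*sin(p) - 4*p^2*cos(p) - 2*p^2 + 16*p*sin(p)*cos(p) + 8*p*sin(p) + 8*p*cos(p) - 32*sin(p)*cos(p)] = -4*sqrt(2)*p^2*cos(p + pi/4) + 3*p^2 - 16*p*sin(p) + 16*p*cos(2*p) - 4*p + 8*sin(2*p) + 8*sqrt(2)*sin(p + pi/4) - 32*cos(2*p)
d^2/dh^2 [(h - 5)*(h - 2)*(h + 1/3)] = 6*h - 40/3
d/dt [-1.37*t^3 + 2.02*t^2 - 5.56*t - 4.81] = -4.11*t^2 + 4.04*t - 5.56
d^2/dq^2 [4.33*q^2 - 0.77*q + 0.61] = 8.66000000000000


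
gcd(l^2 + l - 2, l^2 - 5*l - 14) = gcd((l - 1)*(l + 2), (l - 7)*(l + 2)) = l + 2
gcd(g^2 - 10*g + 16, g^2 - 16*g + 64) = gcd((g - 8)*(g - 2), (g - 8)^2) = g - 8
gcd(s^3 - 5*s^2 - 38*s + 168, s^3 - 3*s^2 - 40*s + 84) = s^2 - s - 42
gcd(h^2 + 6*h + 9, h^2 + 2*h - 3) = h + 3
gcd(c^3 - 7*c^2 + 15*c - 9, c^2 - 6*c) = 1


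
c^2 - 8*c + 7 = (c - 7)*(c - 1)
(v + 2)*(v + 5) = v^2 + 7*v + 10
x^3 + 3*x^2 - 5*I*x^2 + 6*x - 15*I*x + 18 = (x + 3)*(x - 6*I)*(x + I)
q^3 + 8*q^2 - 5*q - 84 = (q - 3)*(q + 4)*(q + 7)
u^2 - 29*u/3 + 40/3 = (u - 8)*(u - 5/3)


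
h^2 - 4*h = h*(h - 4)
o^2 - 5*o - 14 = (o - 7)*(o + 2)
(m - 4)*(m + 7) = m^2 + 3*m - 28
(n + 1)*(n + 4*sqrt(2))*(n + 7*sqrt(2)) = n^3 + n^2 + 11*sqrt(2)*n^2 + 11*sqrt(2)*n + 56*n + 56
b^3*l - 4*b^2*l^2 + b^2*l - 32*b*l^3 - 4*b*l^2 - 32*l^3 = (b - 8*l)*(b + 4*l)*(b*l + l)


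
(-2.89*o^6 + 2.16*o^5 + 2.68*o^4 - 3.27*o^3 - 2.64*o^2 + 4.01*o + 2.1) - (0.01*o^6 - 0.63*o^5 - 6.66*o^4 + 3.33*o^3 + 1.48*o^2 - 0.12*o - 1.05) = -2.9*o^6 + 2.79*o^5 + 9.34*o^4 - 6.6*o^3 - 4.12*o^2 + 4.13*o + 3.15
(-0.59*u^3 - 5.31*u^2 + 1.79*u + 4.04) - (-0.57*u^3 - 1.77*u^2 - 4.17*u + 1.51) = -0.02*u^3 - 3.54*u^2 + 5.96*u + 2.53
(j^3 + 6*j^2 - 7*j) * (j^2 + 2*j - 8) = j^5 + 8*j^4 - 3*j^3 - 62*j^2 + 56*j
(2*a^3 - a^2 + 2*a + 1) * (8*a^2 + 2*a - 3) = 16*a^5 - 4*a^4 + 8*a^3 + 15*a^2 - 4*a - 3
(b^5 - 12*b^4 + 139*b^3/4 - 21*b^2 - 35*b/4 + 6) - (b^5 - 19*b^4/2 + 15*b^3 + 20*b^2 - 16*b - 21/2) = -5*b^4/2 + 79*b^3/4 - 41*b^2 + 29*b/4 + 33/2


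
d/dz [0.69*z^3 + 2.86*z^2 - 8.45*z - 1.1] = 2.07*z^2 + 5.72*z - 8.45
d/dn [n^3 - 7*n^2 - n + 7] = 3*n^2 - 14*n - 1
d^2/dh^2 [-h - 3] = 0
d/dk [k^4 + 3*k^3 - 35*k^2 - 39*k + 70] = 4*k^3 + 9*k^2 - 70*k - 39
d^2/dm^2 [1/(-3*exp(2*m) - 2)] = (24 - 36*exp(2*m))*exp(2*m)/(3*exp(2*m) + 2)^3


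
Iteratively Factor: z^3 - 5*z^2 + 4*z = (z - 1)*(z^2 - 4*z) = (z - 4)*(z - 1)*(z)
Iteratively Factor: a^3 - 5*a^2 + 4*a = (a - 4)*(a^2 - a) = (a - 4)*(a - 1)*(a)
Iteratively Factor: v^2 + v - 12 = (v + 4)*(v - 3)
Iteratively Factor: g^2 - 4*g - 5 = (g + 1)*(g - 5)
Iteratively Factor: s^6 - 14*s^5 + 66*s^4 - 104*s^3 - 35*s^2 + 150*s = (s - 2)*(s^5 - 12*s^4 + 42*s^3 - 20*s^2 - 75*s) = (s - 3)*(s - 2)*(s^4 - 9*s^3 + 15*s^2 + 25*s) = (s - 3)*(s - 2)*(s + 1)*(s^3 - 10*s^2 + 25*s) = (s - 5)*(s - 3)*(s - 2)*(s + 1)*(s^2 - 5*s) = s*(s - 5)*(s - 3)*(s - 2)*(s + 1)*(s - 5)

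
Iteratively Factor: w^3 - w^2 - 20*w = (w + 4)*(w^2 - 5*w) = w*(w + 4)*(w - 5)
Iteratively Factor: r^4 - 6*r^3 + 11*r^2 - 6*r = (r - 1)*(r^3 - 5*r^2 + 6*r) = (r - 3)*(r - 1)*(r^2 - 2*r) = r*(r - 3)*(r - 1)*(r - 2)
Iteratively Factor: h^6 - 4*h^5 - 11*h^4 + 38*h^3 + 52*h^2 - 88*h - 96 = (h - 3)*(h^5 - h^4 - 14*h^3 - 4*h^2 + 40*h + 32) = (h - 3)*(h + 2)*(h^4 - 3*h^3 - 8*h^2 + 12*h + 16) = (h - 3)*(h + 1)*(h + 2)*(h^3 - 4*h^2 - 4*h + 16) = (h - 3)*(h + 1)*(h + 2)^2*(h^2 - 6*h + 8) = (h - 3)*(h - 2)*(h + 1)*(h + 2)^2*(h - 4)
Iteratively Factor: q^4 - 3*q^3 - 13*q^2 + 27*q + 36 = (q + 1)*(q^3 - 4*q^2 - 9*q + 36) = (q + 1)*(q + 3)*(q^2 - 7*q + 12) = (q - 3)*(q + 1)*(q + 3)*(q - 4)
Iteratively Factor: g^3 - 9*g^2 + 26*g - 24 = (g - 4)*(g^2 - 5*g + 6) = (g - 4)*(g - 3)*(g - 2)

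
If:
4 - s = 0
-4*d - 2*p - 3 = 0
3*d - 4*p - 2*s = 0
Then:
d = 2/11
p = -41/22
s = 4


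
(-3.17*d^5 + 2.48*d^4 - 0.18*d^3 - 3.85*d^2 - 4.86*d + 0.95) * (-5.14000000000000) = 16.2938*d^5 - 12.7472*d^4 + 0.9252*d^3 + 19.789*d^2 + 24.9804*d - 4.883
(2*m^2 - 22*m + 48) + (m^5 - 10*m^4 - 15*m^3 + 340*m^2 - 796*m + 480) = m^5 - 10*m^4 - 15*m^3 + 342*m^2 - 818*m + 528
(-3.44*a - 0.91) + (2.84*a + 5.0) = 4.09 - 0.6*a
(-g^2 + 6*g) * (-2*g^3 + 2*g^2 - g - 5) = 2*g^5 - 14*g^4 + 13*g^3 - g^2 - 30*g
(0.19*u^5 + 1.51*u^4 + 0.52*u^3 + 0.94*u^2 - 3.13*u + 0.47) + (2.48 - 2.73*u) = 0.19*u^5 + 1.51*u^4 + 0.52*u^3 + 0.94*u^2 - 5.86*u + 2.95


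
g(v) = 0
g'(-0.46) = 0.00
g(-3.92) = 0.00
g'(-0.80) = 0.00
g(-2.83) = 0.00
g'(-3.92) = 0.00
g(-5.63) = 0.00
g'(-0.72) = 0.00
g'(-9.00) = 0.00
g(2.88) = 0.00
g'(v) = 0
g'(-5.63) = 0.00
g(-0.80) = 0.00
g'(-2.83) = 0.00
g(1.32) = 0.00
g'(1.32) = 0.00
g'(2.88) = 0.00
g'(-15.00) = 0.00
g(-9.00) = 0.00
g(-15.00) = 0.00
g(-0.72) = 0.00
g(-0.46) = 0.00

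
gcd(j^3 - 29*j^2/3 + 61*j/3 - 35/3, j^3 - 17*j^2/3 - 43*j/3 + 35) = j^2 - 26*j/3 + 35/3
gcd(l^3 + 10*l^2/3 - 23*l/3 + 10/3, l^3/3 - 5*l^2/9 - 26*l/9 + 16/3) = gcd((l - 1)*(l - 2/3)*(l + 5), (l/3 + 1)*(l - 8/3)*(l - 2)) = 1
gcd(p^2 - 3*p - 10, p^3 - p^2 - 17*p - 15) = p - 5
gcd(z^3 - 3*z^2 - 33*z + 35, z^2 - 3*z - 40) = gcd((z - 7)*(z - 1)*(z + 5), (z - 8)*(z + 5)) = z + 5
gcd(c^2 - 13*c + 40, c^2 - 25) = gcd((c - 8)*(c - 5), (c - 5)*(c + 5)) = c - 5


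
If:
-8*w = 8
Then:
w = -1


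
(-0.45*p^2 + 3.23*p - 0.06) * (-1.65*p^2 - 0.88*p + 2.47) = 0.7425*p^4 - 4.9335*p^3 - 3.8549*p^2 + 8.0309*p - 0.1482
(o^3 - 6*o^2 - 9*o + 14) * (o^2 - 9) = o^5 - 6*o^4 - 18*o^3 + 68*o^2 + 81*o - 126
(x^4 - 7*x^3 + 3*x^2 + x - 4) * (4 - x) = -x^5 + 11*x^4 - 31*x^3 + 11*x^2 + 8*x - 16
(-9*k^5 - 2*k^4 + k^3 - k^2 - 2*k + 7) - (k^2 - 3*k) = -9*k^5 - 2*k^4 + k^3 - 2*k^2 + k + 7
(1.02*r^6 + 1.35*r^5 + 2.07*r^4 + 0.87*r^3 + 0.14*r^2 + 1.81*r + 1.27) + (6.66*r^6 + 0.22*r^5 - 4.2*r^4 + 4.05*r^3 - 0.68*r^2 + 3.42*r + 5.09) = 7.68*r^6 + 1.57*r^5 - 2.13*r^4 + 4.92*r^3 - 0.54*r^2 + 5.23*r + 6.36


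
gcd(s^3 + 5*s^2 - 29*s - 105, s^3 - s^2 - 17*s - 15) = s^2 - 2*s - 15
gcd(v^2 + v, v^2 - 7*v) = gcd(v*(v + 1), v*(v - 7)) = v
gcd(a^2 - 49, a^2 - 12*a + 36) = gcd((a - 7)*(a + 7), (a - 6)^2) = 1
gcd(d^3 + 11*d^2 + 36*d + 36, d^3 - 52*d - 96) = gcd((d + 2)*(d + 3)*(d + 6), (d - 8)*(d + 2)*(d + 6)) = d^2 + 8*d + 12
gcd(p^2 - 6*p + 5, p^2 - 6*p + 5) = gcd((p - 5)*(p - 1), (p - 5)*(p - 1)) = p^2 - 6*p + 5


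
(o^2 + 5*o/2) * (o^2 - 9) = o^4 + 5*o^3/2 - 9*o^2 - 45*o/2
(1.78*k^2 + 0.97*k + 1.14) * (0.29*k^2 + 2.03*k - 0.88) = 0.5162*k^4 + 3.8947*k^3 + 0.7333*k^2 + 1.4606*k - 1.0032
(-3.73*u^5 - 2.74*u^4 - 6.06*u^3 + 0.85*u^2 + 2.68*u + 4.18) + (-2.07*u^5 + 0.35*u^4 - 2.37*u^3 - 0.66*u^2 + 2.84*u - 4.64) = -5.8*u^5 - 2.39*u^4 - 8.43*u^3 + 0.19*u^2 + 5.52*u - 0.46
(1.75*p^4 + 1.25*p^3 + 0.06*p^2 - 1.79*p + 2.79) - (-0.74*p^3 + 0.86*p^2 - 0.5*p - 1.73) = 1.75*p^4 + 1.99*p^3 - 0.8*p^2 - 1.29*p + 4.52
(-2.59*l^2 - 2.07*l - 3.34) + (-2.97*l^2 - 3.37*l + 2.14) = -5.56*l^2 - 5.44*l - 1.2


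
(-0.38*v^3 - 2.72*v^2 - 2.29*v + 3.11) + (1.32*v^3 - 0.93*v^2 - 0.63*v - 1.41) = 0.94*v^3 - 3.65*v^2 - 2.92*v + 1.7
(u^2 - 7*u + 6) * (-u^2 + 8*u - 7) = -u^4 + 15*u^3 - 69*u^2 + 97*u - 42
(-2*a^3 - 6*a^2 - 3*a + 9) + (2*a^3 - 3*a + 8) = -6*a^2 - 6*a + 17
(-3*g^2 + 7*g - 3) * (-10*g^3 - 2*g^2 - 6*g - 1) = 30*g^5 - 64*g^4 + 34*g^3 - 33*g^2 + 11*g + 3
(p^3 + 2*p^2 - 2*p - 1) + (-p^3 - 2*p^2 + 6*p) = 4*p - 1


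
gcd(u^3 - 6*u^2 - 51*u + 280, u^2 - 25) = u - 5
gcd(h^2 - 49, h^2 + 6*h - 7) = h + 7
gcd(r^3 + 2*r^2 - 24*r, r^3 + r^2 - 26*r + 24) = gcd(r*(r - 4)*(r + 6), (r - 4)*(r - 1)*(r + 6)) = r^2 + 2*r - 24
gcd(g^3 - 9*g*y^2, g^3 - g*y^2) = g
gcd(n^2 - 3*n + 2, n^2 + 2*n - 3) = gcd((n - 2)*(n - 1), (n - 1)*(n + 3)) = n - 1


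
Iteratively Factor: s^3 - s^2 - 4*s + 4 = (s + 2)*(s^2 - 3*s + 2) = (s - 1)*(s + 2)*(s - 2)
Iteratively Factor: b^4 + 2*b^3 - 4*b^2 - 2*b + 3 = (b + 1)*(b^3 + b^2 - 5*b + 3) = (b + 1)*(b + 3)*(b^2 - 2*b + 1) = (b - 1)*(b + 1)*(b + 3)*(b - 1)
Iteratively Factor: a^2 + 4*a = (a)*(a + 4)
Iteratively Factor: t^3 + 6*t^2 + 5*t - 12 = (t + 3)*(t^2 + 3*t - 4) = (t - 1)*(t + 3)*(t + 4)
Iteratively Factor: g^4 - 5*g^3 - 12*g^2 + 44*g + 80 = (g + 2)*(g^3 - 7*g^2 + 2*g + 40) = (g - 5)*(g + 2)*(g^2 - 2*g - 8) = (g - 5)*(g - 4)*(g + 2)*(g + 2)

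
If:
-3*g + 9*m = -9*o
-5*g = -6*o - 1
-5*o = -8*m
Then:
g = 13/49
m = 5/147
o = 8/147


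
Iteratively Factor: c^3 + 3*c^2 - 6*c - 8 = (c - 2)*(c^2 + 5*c + 4) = (c - 2)*(c + 4)*(c + 1)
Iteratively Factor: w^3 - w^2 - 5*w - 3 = (w - 3)*(w^2 + 2*w + 1) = (w - 3)*(w + 1)*(w + 1)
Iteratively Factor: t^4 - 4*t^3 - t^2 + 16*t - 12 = (t + 2)*(t^3 - 6*t^2 + 11*t - 6) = (t - 1)*(t + 2)*(t^2 - 5*t + 6) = (t - 3)*(t - 1)*(t + 2)*(t - 2)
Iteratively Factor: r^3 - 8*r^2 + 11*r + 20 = (r - 4)*(r^2 - 4*r - 5) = (r - 5)*(r - 4)*(r + 1)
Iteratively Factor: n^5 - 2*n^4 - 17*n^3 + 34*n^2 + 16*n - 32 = (n + 1)*(n^4 - 3*n^3 - 14*n^2 + 48*n - 32) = (n - 2)*(n + 1)*(n^3 - n^2 - 16*n + 16) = (n - 2)*(n - 1)*(n + 1)*(n^2 - 16) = (n - 4)*(n - 2)*(n - 1)*(n + 1)*(n + 4)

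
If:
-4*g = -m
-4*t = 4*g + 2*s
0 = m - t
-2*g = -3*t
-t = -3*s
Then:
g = 0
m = 0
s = 0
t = 0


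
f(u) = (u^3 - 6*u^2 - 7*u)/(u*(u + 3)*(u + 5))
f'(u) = (3*u^2 - 12*u - 7)/(u*(u + 3)*(u + 5)) - (u^3 - 6*u^2 - 7*u)/(u*(u + 3)*(u + 5)^2) - (u^3 - 6*u^2 - 7*u)/(u*(u + 3)^2*(u + 5)) - (u^3 - 6*u^2 - 7*u)/(u^2*(u + 3)*(u + 5))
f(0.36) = -0.50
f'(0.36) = -0.05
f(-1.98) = 2.86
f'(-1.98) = -6.98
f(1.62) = -0.46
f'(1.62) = 0.08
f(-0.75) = -0.20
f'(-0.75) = -0.65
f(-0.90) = -0.09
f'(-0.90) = -0.84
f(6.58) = -0.03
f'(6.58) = 0.07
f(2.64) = -0.37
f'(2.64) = 0.10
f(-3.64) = -32.27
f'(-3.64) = -11.44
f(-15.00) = 2.57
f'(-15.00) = 0.17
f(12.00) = 0.25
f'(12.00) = 0.04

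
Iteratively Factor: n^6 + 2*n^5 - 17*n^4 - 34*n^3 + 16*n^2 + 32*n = (n + 2)*(n^5 - 17*n^3 + 16*n) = (n - 1)*(n + 2)*(n^4 + n^3 - 16*n^2 - 16*n) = (n - 4)*(n - 1)*(n + 2)*(n^3 + 5*n^2 + 4*n) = (n - 4)*(n - 1)*(n + 2)*(n + 4)*(n^2 + n) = n*(n - 4)*(n - 1)*(n + 2)*(n + 4)*(n + 1)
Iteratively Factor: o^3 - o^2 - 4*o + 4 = (o + 2)*(o^2 - 3*o + 2) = (o - 2)*(o + 2)*(o - 1)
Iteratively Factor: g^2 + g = (g)*(g + 1)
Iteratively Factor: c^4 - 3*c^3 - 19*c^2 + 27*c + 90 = (c - 5)*(c^3 + 2*c^2 - 9*c - 18) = (c - 5)*(c - 3)*(c^2 + 5*c + 6) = (c - 5)*(c - 3)*(c + 2)*(c + 3)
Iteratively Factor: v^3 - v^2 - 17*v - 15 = (v + 3)*(v^2 - 4*v - 5) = (v - 5)*(v + 3)*(v + 1)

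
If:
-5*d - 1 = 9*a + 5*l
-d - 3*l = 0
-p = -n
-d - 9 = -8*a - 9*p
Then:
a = 87/107 - 90*p/107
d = 243*p/107 - 267/107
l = 89/107 - 81*p/107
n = p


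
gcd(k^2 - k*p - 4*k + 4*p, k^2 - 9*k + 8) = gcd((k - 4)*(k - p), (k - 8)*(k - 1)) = 1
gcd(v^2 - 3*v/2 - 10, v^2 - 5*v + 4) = v - 4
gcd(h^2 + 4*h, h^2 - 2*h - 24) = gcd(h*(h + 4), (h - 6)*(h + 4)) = h + 4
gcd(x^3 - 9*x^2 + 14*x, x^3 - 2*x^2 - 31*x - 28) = x - 7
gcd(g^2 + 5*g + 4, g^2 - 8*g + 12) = 1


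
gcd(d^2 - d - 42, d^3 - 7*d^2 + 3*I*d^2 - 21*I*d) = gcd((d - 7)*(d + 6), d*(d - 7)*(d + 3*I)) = d - 7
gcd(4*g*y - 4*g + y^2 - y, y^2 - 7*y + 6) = y - 1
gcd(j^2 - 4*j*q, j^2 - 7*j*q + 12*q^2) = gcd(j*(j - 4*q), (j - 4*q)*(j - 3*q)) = -j + 4*q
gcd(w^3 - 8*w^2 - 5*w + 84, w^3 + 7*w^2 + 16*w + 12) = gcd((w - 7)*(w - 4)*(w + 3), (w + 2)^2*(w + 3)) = w + 3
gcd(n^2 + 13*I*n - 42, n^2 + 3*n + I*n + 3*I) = 1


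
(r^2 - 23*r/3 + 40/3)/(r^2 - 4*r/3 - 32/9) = 3*(r - 5)/(3*r + 4)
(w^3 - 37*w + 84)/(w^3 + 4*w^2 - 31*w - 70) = (w^2 - 7*w + 12)/(w^2 - 3*w - 10)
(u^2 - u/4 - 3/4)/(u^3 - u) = (u + 3/4)/(u*(u + 1))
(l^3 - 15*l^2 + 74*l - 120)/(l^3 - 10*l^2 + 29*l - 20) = (l - 6)/(l - 1)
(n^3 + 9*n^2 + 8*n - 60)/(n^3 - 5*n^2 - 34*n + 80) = (n + 6)/(n - 8)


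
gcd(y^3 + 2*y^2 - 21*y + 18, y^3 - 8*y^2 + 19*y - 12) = y^2 - 4*y + 3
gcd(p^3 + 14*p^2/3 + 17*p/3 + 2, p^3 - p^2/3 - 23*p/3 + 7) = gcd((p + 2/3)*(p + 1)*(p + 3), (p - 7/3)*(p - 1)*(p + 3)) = p + 3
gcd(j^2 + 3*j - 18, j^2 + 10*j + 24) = j + 6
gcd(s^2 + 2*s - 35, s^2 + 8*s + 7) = s + 7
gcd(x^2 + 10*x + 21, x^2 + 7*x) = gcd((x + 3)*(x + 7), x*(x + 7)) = x + 7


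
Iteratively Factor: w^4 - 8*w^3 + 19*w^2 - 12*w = (w - 3)*(w^3 - 5*w^2 + 4*w) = (w - 3)*(w - 1)*(w^2 - 4*w) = w*(w - 3)*(w - 1)*(w - 4)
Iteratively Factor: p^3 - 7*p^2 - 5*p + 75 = (p - 5)*(p^2 - 2*p - 15) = (p - 5)*(p + 3)*(p - 5)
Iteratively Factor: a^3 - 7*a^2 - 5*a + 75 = (a - 5)*(a^2 - 2*a - 15) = (a - 5)^2*(a + 3)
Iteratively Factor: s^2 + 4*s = (s + 4)*(s)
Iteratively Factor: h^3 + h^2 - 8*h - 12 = (h + 2)*(h^2 - h - 6) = (h + 2)^2*(h - 3)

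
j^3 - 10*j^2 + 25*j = j*(j - 5)^2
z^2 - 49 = (z - 7)*(z + 7)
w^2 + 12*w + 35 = (w + 5)*(w + 7)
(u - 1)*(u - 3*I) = u^2 - u - 3*I*u + 3*I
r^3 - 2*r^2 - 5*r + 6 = (r - 3)*(r - 1)*(r + 2)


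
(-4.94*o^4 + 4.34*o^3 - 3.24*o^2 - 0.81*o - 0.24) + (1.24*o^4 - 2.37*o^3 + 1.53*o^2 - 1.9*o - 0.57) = -3.7*o^4 + 1.97*o^3 - 1.71*o^2 - 2.71*o - 0.81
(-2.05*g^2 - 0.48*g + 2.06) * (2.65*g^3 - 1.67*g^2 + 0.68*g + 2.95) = -5.4325*g^5 + 2.1515*g^4 + 4.8666*g^3 - 9.8141*g^2 - 0.0151999999999999*g + 6.077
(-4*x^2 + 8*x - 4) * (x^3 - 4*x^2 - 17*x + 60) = -4*x^5 + 24*x^4 + 32*x^3 - 360*x^2 + 548*x - 240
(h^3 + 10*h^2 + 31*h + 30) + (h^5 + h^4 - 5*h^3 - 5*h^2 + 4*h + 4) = h^5 + h^4 - 4*h^3 + 5*h^2 + 35*h + 34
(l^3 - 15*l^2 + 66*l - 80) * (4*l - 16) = 4*l^4 - 76*l^3 + 504*l^2 - 1376*l + 1280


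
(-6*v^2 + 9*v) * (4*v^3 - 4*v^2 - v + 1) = -24*v^5 + 60*v^4 - 30*v^3 - 15*v^2 + 9*v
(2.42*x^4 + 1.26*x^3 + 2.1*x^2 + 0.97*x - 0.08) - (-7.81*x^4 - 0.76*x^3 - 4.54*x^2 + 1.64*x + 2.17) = 10.23*x^4 + 2.02*x^3 + 6.64*x^2 - 0.67*x - 2.25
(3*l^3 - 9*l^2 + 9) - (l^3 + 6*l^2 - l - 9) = 2*l^3 - 15*l^2 + l + 18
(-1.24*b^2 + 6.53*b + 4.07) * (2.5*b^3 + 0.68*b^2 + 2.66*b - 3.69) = -3.1*b^5 + 15.4818*b^4 + 11.317*b^3 + 24.713*b^2 - 13.2695*b - 15.0183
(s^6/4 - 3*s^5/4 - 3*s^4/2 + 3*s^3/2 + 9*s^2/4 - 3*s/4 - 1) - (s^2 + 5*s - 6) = s^6/4 - 3*s^5/4 - 3*s^4/2 + 3*s^3/2 + 5*s^2/4 - 23*s/4 + 5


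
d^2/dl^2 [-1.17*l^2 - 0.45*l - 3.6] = -2.34000000000000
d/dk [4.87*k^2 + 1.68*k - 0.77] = 9.74*k + 1.68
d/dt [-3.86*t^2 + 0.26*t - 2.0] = 0.26 - 7.72*t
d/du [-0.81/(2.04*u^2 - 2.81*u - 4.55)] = (3.3048*u - 2.2761)/(-2.04*u^2 + 2.81*u + 4.55)^2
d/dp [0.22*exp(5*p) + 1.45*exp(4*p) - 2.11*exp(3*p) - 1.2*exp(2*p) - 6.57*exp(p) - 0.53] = (1.1*exp(4*p) + 5.8*exp(3*p) - 6.33*exp(2*p) - 2.4*exp(p) - 6.57)*exp(p)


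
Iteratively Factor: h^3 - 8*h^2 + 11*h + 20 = (h - 4)*(h^2 - 4*h - 5) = (h - 4)*(h + 1)*(h - 5)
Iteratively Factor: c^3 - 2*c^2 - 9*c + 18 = (c - 3)*(c^2 + c - 6) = (c - 3)*(c - 2)*(c + 3)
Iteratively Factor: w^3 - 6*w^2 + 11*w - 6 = (w - 3)*(w^2 - 3*w + 2) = (w - 3)*(w - 1)*(w - 2)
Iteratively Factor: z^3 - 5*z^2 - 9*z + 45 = (z + 3)*(z^2 - 8*z + 15) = (z - 5)*(z + 3)*(z - 3)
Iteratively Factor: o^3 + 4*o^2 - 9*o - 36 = (o + 4)*(o^2 - 9) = (o - 3)*(o + 4)*(o + 3)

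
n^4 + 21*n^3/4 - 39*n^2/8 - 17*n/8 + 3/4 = (n - 1)*(n - 1/4)*(n + 1/2)*(n + 6)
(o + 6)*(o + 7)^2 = o^3 + 20*o^2 + 133*o + 294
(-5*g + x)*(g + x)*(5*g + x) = -25*g^3 - 25*g^2*x + g*x^2 + x^3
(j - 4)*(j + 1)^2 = j^3 - 2*j^2 - 7*j - 4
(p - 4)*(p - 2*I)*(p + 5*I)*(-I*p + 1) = -I*p^4 + 4*p^3 + 4*I*p^3 - 16*p^2 - 7*I*p^2 + 10*p + 28*I*p - 40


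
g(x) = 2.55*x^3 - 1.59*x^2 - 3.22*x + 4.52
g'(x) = 7.65*x^2 - 3.18*x - 3.22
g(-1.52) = -3.21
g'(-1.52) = 19.29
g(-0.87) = 4.44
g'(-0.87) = 5.34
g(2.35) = 21.27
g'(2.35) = 31.55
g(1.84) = 9.10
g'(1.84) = 16.83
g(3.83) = 112.13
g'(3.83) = 96.82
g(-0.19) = 5.06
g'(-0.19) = -2.34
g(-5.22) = -384.70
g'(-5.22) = 221.83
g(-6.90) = -886.66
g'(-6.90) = 382.94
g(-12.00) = -4592.20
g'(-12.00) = 1136.54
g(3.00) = 49.40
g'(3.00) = 56.09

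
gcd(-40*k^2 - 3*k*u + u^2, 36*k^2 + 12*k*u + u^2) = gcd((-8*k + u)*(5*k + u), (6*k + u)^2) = 1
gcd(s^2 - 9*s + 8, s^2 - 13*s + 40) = s - 8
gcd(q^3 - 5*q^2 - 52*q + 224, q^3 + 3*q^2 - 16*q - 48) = q - 4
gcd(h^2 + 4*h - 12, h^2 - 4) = h - 2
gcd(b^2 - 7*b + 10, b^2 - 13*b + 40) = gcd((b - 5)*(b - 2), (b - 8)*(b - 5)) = b - 5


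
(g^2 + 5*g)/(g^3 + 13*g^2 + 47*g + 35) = g/(g^2 + 8*g + 7)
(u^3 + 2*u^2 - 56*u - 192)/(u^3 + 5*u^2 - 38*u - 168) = (u^2 - 2*u - 48)/(u^2 + u - 42)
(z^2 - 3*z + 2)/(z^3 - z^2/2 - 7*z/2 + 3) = 2*(z - 2)/(2*z^2 + z - 6)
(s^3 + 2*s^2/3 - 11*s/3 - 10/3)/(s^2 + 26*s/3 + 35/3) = (s^2 - s - 2)/(s + 7)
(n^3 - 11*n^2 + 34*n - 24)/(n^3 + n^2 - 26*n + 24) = (n - 6)/(n + 6)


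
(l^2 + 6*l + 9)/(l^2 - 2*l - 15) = (l + 3)/(l - 5)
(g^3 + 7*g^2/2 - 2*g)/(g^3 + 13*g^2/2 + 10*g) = (2*g - 1)/(2*g + 5)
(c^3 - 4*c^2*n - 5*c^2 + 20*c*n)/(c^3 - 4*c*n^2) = (c^2 - 4*c*n - 5*c + 20*n)/(c^2 - 4*n^2)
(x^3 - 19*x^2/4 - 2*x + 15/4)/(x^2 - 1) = (4*x^2 - 23*x + 15)/(4*(x - 1))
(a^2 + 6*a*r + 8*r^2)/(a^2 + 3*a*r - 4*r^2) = (-a - 2*r)/(-a + r)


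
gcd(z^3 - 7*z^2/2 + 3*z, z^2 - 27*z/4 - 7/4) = 1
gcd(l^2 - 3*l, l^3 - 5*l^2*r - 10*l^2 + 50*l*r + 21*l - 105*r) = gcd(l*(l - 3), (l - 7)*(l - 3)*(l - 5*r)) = l - 3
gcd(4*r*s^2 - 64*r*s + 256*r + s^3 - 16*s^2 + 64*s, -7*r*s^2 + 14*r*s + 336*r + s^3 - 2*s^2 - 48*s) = s - 8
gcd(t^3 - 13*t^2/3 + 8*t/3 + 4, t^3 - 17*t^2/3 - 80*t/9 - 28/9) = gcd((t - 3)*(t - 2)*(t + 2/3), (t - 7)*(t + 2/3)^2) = t + 2/3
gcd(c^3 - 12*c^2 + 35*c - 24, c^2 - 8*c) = c - 8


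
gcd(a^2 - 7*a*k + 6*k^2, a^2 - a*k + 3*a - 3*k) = a - k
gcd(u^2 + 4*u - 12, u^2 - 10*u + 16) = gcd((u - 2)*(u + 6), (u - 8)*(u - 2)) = u - 2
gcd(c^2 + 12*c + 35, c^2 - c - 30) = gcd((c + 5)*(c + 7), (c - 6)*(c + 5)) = c + 5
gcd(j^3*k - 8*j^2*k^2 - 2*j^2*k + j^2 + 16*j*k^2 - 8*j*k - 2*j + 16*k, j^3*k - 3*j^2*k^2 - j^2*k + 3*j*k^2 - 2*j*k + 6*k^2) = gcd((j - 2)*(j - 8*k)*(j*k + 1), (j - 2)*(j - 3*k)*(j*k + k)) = j - 2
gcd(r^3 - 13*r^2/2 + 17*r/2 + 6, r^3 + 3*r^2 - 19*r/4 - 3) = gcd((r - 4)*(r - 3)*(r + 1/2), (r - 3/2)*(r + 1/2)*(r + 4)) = r + 1/2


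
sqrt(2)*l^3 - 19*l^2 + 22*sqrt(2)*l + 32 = (l - 8*sqrt(2))*(l - 2*sqrt(2))*(sqrt(2)*l + 1)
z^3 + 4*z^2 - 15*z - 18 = (z - 3)*(z + 1)*(z + 6)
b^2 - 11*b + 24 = (b - 8)*(b - 3)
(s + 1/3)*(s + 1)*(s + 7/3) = s^3 + 11*s^2/3 + 31*s/9 + 7/9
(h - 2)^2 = h^2 - 4*h + 4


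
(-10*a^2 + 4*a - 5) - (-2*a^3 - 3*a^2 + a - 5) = 2*a^3 - 7*a^2 + 3*a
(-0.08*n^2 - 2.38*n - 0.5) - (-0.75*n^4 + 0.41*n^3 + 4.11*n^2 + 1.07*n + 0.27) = 0.75*n^4 - 0.41*n^3 - 4.19*n^2 - 3.45*n - 0.77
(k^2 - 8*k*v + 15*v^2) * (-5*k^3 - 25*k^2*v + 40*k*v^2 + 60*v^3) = -5*k^5 + 15*k^4*v + 165*k^3*v^2 - 635*k^2*v^3 + 120*k*v^4 + 900*v^5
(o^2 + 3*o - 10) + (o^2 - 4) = 2*o^2 + 3*o - 14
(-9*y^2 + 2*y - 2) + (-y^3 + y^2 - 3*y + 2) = -y^3 - 8*y^2 - y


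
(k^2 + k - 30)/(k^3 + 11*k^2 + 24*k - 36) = (k - 5)/(k^2 + 5*k - 6)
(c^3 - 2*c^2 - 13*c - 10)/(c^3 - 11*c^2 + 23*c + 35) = (c + 2)/(c - 7)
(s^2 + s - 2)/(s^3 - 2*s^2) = (s^2 + s - 2)/(s^2*(s - 2))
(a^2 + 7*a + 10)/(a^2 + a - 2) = (a + 5)/(a - 1)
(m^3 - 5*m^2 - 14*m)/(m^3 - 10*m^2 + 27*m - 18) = m*(m^2 - 5*m - 14)/(m^3 - 10*m^2 + 27*m - 18)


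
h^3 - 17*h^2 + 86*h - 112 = (h - 8)*(h - 7)*(h - 2)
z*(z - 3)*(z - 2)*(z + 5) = z^4 - 19*z^2 + 30*z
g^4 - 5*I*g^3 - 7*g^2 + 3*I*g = g*(g - 3*I)*(g - I)^2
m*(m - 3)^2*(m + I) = m^4 - 6*m^3 + I*m^3 + 9*m^2 - 6*I*m^2 + 9*I*m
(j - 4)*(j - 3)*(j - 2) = j^3 - 9*j^2 + 26*j - 24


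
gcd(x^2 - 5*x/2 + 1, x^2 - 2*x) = x - 2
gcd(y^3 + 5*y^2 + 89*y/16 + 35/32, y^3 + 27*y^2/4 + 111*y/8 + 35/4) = y^2 + 19*y/4 + 35/8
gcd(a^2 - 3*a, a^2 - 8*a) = a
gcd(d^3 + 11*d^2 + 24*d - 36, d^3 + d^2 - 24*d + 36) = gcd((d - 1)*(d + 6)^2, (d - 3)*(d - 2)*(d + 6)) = d + 6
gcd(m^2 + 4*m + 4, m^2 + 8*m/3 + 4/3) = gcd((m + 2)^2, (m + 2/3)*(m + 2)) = m + 2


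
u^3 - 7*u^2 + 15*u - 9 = (u - 3)^2*(u - 1)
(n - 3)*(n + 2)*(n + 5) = n^3 + 4*n^2 - 11*n - 30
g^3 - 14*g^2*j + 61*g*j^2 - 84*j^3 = (g - 7*j)*(g - 4*j)*(g - 3*j)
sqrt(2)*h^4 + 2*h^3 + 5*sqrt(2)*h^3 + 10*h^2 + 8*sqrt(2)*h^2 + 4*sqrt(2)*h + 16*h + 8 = (h + 2)^2*(h + sqrt(2))*(sqrt(2)*h + sqrt(2))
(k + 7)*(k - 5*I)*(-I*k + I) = -I*k^3 - 5*k^2 - 6*I*k^2 - 30*k + 7*I*k + 35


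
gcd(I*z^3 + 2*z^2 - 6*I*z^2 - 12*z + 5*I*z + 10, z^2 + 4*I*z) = 1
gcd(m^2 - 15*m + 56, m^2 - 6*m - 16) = m - 8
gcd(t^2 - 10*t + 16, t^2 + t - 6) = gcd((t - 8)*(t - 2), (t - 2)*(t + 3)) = t - 2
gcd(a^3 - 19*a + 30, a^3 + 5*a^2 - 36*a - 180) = a + 5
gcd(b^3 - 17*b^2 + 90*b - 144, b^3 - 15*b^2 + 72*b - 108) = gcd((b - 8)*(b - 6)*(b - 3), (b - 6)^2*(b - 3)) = b^2 - 9*b + 18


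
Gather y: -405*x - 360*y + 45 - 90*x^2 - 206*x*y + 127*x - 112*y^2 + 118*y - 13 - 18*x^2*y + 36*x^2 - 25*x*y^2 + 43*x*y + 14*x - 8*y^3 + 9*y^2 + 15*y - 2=-54*x^2 - 264*x - 8*y^3 + y^2*(-25*x - 103) + y*(-18*x^2 - 163*x - 227) + 30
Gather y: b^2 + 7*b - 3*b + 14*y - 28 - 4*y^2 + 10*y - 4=b^2 + 4*b - 4*y^2 + 24*y - 32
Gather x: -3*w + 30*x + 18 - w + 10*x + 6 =-4*w + 40*x + 24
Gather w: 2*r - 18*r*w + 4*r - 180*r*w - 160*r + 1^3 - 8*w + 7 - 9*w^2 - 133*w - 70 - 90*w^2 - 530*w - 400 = -154*r - 99*w^2 + w*(-198*r - 671) - 462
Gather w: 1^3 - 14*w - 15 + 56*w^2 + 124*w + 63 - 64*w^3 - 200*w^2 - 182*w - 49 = -64*w^3 - 144*w^2 - 72*w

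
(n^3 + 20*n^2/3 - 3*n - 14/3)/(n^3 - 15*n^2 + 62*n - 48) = (3*n^2 + 23*n + 14)/(3*(n^2 - 14*n + 48))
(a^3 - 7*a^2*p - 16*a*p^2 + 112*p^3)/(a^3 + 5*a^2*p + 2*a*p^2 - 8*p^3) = (-a^2 + 11*a*p - 28*p^2)/(-a^2 - a*p + 2*p^2)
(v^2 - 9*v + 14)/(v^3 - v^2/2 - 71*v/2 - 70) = 2*(v - 2)/(2*v^2 + 13*v + 20)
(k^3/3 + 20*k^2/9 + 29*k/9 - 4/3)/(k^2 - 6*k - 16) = (-3*k^3 - 20*k^2 - 29*k + 12)/(9*(-k^2 + 6*k + 16))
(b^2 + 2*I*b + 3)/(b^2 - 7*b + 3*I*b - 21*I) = (b - I)/(b - 7)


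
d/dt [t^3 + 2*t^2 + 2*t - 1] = 3*t^2 + 4*t + 2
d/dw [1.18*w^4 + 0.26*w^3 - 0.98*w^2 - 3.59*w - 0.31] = 4.72*w^3 + 0.78*w^2 - 1.96*w - 3.59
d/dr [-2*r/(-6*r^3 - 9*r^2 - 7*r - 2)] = 2*(-12*r^3 - 9*r^2 + 2)/(36*r^6 + 108*r^5 + 165*r^4 + 150*r^3 + 85*r^2 + 28*r + 4)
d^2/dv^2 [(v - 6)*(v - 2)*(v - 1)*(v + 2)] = 12*v^2 - 42*v + 4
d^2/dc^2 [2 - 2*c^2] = -4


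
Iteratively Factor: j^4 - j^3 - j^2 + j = (j)*(j^3 - j^2 - j + 1) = j*(j + 1)*(j^2 - 2*j + 1) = j*(j - 1)*(j + 1)*(j - 1)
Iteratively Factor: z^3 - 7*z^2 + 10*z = (z - 2)*(z^2 - 5*z) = (z - 5)*(z - 2)*(z)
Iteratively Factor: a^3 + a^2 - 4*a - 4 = (a - 2)*(a^2 + 3*a + 2) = (a - 2)*(a + 2)*(a + 1)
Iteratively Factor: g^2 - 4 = (g + 2)*(g - 2)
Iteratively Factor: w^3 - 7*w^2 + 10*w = (w)*(w^2 - 7*w + 10) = w*(w - 5)*(w - 2)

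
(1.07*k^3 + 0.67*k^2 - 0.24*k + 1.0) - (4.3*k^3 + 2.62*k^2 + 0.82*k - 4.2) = -3.23*k^3 - 1.95*k^2 - 1.06*k + 5.2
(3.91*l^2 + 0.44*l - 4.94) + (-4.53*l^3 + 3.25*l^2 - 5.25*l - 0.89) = -4.53*l^3 + 7.16*l^2 - 4.81*l - 5.83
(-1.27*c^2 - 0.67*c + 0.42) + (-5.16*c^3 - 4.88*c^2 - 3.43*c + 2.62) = -5.16*c^3 - 6.15*c^2 - 4.1*c + 3.04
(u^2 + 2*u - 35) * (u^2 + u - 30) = u^4 + 3*u^3 - 63*u^2 - 95*u + 1050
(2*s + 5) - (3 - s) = 3*s + 2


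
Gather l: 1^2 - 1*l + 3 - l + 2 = 6 - 2*l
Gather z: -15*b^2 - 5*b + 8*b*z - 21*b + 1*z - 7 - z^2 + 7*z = -15*b^2 - 26*b - z^2 + z*(8*b + 8) - 7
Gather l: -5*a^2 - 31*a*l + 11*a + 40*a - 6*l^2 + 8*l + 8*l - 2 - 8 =-5*a^2 + 51*a - 6*l^2 + l*(16 - 31*a) - 10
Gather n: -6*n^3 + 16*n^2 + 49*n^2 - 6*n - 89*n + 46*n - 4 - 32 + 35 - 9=-6*n^3 + 65*n^2 - 49*n - 10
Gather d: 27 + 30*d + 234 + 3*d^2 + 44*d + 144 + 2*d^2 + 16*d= 5*d^2 + 90*d + 405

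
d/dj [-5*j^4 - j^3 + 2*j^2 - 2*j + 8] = -20*j^3 - 3*j^2 + 4*j - 2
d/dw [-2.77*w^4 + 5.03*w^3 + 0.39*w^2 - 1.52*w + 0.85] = -11.08*w^3 + 15.09*w^2 + 0.78*w - 1.52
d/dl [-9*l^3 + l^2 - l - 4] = -27*l^2 + 2*l - 1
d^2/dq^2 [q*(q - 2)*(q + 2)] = 6*q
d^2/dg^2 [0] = 0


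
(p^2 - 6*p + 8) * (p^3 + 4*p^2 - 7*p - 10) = p^5 - 2*p^4 - 23*p^3 + 64*p^2 + 4*p - 80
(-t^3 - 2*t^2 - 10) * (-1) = t^3 + 2*t^2 + 10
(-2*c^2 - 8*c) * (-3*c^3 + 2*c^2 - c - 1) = 6*c^5 + 20*c^4 - 14*c^3 + 10*c^2 + 8*c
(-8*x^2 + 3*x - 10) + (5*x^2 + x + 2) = -3*x^2 + 4*x - 8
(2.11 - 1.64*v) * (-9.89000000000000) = 16.2196*v - 20.8679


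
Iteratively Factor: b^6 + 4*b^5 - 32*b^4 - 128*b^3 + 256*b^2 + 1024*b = (b + 4)*(b^5 - 32*b^3 + 256*b) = (b + 4)^2*(b^4 - 4*b^3 - 16*b^2 + 64*b) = b*(b + 4)^2*(b^3 - 4*b^2 - 16*b + 64) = b*(b + 4)^3*(b^2 - 8*b + 16) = b*(b - 4)*(b + 4)^3*(b - 4)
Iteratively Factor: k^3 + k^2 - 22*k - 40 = (k + 4)*(k^2 - 3*k - 10) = (k + 2)*(k + 4)*(k - 5)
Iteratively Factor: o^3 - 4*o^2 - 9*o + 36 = (o - 3)*(o^2 - o - 12) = (o - 3)*(o + 3)*(o - 4)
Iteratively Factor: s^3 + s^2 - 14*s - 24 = (s + 2)*(s^2 - s - 12) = (s - 4)*(s + 2)*(s + 3)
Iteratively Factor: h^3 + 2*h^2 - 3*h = (h + 3)*(h^2 - h) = (h - 1)*(h + 3)*(h)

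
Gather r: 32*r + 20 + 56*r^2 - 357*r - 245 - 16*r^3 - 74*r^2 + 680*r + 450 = -16*r^3 - 18*r^2 + 355*r + 225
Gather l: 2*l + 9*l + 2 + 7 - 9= 11*l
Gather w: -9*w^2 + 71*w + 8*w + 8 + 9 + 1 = -9*w^2 + 79*w + 18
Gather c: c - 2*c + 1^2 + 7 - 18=-c - 10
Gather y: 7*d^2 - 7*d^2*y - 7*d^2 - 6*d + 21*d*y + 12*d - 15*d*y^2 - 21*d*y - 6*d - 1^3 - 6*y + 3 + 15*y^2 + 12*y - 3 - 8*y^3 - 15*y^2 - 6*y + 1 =-7*d^2*y - 15*d*y^2 - 8*y^3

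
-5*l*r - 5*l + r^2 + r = (-5*l + r)*(r + 1)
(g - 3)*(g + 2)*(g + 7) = g^3 + 6*g^2 - 13*g - 42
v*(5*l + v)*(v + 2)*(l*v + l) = 5*l^2*v^3 + 15*l^2*v^2 + 10*l^2*v + l*v^4 + 3*l*v^3 + 2*l*v^2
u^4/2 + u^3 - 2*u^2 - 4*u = u*(u/2 + 1)*(u - 2)*(u + 2)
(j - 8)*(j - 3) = j^2 - 11*j + 24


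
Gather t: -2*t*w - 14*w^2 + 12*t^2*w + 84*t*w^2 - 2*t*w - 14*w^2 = 12*t^2*w + t*(84*w^2 - 4*w) - 28*w^2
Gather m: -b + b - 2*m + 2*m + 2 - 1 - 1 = 0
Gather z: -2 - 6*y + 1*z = -6*y + z - 2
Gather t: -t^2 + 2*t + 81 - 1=-t^2 + 2*t + 80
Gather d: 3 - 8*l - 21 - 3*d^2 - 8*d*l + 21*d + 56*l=-3*d^2 + d*(21 - 8*l) + 48*l - 18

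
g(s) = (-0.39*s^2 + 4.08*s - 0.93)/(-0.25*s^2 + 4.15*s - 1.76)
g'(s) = (4.08 - 0.78*s)/(-0.25*s^2 + 4.15*s - 1.76) + (0.5*s - 4.15)*(-0.39*s^2 + 4.08*s - 0.93)/(-0.25*s^2 + 4.15*s - 1.76)^2 = (-0.5985*s^2 + 0.907800000000002*s - 3.3213)/(0.0625*s^4 - 2.075*s^3 + 18.1025*s^2 - 14.608*s + 3.0976)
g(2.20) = 1.00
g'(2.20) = -0.11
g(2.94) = 0.93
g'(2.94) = -0.08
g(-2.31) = 0.98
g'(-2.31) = -0.05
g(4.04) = 0.84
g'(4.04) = -0.08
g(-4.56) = 1.07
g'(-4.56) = -0.03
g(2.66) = 0.95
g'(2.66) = -0.09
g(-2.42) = 0.99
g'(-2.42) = -0.05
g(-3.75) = 1.04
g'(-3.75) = -0.03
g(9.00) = 0.27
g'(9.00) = -0.19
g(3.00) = 0.92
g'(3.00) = -0.08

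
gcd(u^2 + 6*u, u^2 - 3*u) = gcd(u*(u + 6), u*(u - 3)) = u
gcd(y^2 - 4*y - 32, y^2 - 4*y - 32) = y^2 - 4*y - 32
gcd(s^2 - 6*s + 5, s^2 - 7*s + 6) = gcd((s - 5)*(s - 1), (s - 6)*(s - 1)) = s - 1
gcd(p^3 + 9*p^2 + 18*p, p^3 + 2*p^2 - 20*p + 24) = p + 6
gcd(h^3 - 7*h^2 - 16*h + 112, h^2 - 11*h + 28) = h^2 - 11*h + 28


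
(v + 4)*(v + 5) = v^2 + 9*v + 20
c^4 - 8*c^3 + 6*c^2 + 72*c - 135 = (c - 5)*(c - 3)^2*(c + 3)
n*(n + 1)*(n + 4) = n^3 + 5*n^2 + 4*n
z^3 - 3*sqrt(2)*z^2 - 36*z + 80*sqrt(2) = (z - 5*sqrt(2))*(z - 2*sqrt(2))*(z + 4*sqrt(2))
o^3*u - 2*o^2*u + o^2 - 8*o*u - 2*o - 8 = (o - 4)*(o + 2)*(o*u + 1)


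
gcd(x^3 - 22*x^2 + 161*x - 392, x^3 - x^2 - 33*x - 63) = x - 7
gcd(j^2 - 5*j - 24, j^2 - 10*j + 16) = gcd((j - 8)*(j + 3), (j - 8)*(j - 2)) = j - 8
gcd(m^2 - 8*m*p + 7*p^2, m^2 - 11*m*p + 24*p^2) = 1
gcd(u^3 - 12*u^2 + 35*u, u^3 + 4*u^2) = u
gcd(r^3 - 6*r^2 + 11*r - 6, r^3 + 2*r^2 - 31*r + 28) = r - 1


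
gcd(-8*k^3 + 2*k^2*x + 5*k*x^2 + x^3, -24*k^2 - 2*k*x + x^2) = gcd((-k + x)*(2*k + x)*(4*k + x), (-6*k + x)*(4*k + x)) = 4*k + x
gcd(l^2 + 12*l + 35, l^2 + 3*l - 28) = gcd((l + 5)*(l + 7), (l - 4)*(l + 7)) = l + 7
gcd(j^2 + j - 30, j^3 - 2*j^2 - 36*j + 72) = j + 6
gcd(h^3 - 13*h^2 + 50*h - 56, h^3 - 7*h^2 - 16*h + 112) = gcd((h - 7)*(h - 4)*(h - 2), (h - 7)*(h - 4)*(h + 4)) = h^2 - 11*h + 28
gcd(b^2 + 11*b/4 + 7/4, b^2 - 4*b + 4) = 1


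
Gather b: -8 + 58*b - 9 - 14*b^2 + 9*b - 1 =-14*b^2 + 67*b - 18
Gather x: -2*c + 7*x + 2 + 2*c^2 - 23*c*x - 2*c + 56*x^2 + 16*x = 2*c^2 - 4*c + 56*x^2 + x*(23 - 23*c) + 2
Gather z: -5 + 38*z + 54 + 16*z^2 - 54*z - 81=16*z^2 - 16*z - 32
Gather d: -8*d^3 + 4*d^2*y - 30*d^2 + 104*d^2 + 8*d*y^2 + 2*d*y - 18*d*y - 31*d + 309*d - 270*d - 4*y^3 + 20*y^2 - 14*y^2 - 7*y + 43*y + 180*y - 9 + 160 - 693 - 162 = -8*d^3 + d^2*(4*y + 74) + d*(8*y^2 - 16*y + 8) - 4*y^3 + 6*y^2 + 216*y - 704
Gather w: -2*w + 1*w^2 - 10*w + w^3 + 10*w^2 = w^3 + 11*w^2 - 12*w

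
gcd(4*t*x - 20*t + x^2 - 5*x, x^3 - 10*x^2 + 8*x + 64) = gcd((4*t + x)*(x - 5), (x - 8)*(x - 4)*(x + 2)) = 1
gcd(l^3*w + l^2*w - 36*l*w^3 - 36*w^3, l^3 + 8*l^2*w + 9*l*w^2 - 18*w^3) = l + 6*w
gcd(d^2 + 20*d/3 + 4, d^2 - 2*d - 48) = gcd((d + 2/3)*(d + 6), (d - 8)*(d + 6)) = d + 6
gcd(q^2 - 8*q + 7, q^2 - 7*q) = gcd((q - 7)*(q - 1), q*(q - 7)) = q - 7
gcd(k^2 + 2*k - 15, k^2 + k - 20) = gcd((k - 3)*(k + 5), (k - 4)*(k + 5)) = k + 5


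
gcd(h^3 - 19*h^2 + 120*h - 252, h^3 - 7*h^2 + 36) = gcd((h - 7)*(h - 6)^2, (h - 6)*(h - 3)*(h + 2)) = h - 6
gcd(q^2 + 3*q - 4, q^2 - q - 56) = 1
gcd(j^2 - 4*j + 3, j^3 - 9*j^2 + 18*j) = j - 3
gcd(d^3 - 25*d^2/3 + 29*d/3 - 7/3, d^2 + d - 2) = d - 1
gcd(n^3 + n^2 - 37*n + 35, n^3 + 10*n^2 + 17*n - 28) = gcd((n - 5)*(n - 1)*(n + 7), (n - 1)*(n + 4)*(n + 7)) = n^2 + 6*n - 7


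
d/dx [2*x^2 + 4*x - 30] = 4*x + 4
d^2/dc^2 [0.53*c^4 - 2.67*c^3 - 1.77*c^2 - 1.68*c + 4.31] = 6.36*c^2 - 16.02*c - 3.54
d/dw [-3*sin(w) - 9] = -3*cos(w)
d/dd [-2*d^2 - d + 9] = -4*d - 1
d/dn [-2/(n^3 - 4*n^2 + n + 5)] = 2*(3*n^2 - 8*n + 1)/(n^3 - 4*n^2 + n + 5)^2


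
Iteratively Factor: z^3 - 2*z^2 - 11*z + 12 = (z + 3)*(z^2 - 5*z + 4) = (z - 4)*(z + 3)*(z - 1)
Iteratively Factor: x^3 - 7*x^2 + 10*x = (x)*(x^2 - 7*x + 10) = x*(x - 5)*(x - 2)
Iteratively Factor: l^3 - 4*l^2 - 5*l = (l)*(l^2 - 4*l - 5) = l*(l - 5)*(l + 1)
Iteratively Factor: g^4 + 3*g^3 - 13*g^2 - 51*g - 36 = (g - 4)*(g^3 + 7*g^2 + 15*g + 9) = (g - 4)*(g + 1)*(g^2 + 6*g + 9) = (g - 4)*(g + 1)*(g + 3)*(g + 3)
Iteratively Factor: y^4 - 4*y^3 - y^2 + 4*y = (y)*(y^3 - 4*y^2 - y + 4) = y*(y + 1)*(y^2 - 5*y + 4) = y*(y - 1)*(y + 1)*(y - 4)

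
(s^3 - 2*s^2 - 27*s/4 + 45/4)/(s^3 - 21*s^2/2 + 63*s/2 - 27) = (s + 5/2)/(s - 6)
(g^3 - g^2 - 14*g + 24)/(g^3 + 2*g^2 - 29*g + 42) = (g + 4)/(g + 7)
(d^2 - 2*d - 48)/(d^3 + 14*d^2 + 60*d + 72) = (d - 8)/(d^2 + 8*d + 12)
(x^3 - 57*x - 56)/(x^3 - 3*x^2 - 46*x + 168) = (x^2 - 7*x - 8)/(x^2 - 10*x + 24)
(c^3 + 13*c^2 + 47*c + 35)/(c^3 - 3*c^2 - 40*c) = (c^2 + 8*c + 7)/(c*(c - 8))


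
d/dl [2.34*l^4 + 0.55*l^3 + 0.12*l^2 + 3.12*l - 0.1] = 9.36*l^3 + 1.65*l^2 + 0.24*l + 3.12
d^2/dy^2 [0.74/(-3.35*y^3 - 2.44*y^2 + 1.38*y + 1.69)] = ((14.874*y + 3.6112)*(3.35*y^3 + 2.44*y^2 - 1.38*y - 1.69) - 0.74*(10.05*y^2 + 4.88*y - 1.38)*(20.1*y^2 + 9.76*y - 2.76))/(3.35*y^3 + 2.44*y^2 - 1.38*y - 1.69)^3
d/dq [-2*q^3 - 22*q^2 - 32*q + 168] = -6*q^2 - 44*q - 32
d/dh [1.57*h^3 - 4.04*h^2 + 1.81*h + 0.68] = 4.71*h^2 - 8.08*h + 1.81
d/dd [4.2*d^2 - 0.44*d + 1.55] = 8.4*d - 0.44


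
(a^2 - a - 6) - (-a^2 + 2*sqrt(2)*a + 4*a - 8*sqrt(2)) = 2*a^2 - 5*a - 2*sqrt(2)*a - 6 + 8*sqrt(2)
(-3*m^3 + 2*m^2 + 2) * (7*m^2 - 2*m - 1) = -21*m^5 + 20*m^4 - m^3 + 12*m^2 - 4*m - 2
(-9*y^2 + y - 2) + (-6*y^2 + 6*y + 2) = -15*y^2 + 7*y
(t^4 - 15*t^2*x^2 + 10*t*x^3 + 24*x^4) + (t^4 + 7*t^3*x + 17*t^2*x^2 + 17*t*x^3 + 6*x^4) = 2*t^4 + 7*t^3*x + 2*t^2*x^2 + 27*t*x^3 + 30*x^4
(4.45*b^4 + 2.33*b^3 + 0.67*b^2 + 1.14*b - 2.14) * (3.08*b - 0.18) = 13.706*b^5 + 6.3754*b^4 + 1.6442*b^3 + 3.3906*b^2 - 6.7964*b + 0.3852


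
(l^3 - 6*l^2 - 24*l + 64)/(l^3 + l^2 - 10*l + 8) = (l - 8)/(l - 1)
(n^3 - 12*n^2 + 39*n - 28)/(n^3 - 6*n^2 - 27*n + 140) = (n - 1)/(n + 5)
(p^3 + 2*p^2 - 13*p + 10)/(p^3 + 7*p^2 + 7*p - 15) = (p - 2)/(p + 3)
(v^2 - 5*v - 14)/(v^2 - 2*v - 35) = (v + 2)/(v + 5)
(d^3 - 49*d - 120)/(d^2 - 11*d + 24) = (d^2 + 8*d + 15)/(d - 3)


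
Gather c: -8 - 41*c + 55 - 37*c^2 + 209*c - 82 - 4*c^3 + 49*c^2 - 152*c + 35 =-4*c^3 + 12*c^2 + 16*c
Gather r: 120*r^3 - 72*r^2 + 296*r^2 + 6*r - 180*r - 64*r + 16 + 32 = 120*r^3 + 224*r^2 - 238*r + 48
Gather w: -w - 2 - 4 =-w - 6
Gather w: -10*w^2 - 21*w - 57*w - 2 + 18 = -10*w^2 - 78*w + 16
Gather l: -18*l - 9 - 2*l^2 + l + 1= -2*l^2 - 17*l - 8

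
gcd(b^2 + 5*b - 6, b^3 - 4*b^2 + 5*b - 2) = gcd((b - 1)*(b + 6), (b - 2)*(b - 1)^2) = b - 1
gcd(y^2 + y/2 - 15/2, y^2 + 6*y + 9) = y + 3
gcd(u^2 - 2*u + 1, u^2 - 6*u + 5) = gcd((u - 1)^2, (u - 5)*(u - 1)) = u - 1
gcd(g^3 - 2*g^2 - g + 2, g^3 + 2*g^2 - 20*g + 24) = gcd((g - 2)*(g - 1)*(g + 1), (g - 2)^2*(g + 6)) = g - 2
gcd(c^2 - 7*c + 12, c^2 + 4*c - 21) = c - 3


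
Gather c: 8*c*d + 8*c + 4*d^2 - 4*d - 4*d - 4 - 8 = c*(8*d + 8) + 4*d^2 - 8*d - 12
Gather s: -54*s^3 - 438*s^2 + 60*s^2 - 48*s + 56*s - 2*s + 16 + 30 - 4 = -54*s^3 - 378*s^2 + 6*s + 42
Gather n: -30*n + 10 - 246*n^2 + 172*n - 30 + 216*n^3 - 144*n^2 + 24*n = 216*n^3 - 390*n^2 + 166*n - 20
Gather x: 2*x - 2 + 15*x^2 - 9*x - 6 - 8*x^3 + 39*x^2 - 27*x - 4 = -8*x^3 + 54*x^2 - 34*x - 12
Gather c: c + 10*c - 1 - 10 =11*c - 11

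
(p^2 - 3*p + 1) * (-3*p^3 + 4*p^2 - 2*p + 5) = -3*p^5 + 13*p^4 - 17*p^3 + 15*p^2 - 17*p + 5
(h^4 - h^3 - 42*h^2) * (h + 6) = h^5 + 5*h^4 - 48*h^3 - 252*h^2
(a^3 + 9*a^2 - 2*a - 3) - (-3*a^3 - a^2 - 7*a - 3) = 4*a^3 + 10*a^2 + 5*a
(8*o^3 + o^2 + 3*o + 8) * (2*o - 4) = 16*o^4 - 30*o^3 + 2*o^2 + 4*o - 32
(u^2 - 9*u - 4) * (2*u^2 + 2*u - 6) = 2*u^4 - 16*u^3 - 32*u^2 + 46*u + 24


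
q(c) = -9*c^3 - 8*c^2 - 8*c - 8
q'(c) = -27*c^2 - 16*c - 8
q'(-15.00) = -5843.00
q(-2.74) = 139.00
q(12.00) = -16808.00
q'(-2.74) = -166.87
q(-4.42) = 648.23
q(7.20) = -3839.55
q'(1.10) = -58.27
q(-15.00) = 28687.00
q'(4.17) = -544.22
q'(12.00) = -4088.00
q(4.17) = -833.08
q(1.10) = -38.46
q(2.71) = -267.56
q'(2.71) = -249.65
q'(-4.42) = -464.76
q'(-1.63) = -53.66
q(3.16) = -397.16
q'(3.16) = -328.17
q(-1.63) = 22.76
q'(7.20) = -1522.88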